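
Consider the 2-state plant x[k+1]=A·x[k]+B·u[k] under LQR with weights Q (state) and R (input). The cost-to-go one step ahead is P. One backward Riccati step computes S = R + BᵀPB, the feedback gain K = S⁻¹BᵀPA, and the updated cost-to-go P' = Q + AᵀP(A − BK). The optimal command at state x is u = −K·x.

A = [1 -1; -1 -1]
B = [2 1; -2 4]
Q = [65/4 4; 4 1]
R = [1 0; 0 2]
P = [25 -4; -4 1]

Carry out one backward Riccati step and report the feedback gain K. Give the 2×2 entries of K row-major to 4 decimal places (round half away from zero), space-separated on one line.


0.4954 -0.3094 0.0076 -0.3119

BᵀP = [58.0000 -10.0000; 9.0000 0.0000]
S = R + BᵀPB = [1 0; 0 2] + [136.0000 18.0000; 18.0000 9.0000] = [137.0000 18.0000; 18.0000 11.0000]
BᵀPA = [68.0000 -48.0000; 9.0000 -9.0000]
K = S⁻¹·BᵀPA = [0.4954 -0.3094; 0.0076 -0.3119]
A−BK = [0.0017 -0.0693; -0.0397 -0.3711]
AᵀP(A−BK) = [0.2477 -0.1547; -0.1547 0.3423]
P' = Q + AᵀP(A−BK) = [16.4977 3.8453; 3.8453 1.3423]
tr(P') = 17.8400


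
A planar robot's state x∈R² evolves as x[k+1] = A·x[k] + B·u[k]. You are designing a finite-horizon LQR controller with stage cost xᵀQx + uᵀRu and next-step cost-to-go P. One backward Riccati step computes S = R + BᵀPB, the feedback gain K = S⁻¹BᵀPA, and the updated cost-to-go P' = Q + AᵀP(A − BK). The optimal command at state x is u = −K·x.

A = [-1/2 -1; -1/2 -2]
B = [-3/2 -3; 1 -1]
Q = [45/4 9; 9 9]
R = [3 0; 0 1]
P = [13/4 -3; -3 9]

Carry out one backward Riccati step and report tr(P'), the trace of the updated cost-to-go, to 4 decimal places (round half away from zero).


24.3002

BᵀP = [-7.8750 13.5000; -6.7500 0.0000]
S = R + BᵀPB = [3 0; 0 1] + [25.3125 10.1250; 10.1250 20.2500] = [28.3125 10.1250; 10.1250 21.2500]
BᵀPA = [-2.8125 -19.1250; 3.3750 6.7500]
K = S⁻¹·BᵀPA = [-0.1882 -0.9512; 0.2485 0.7708]
A−BK = [-0.0368 -0.1142; -0.0633 -0.2780]
AᵀP(A−BK) = [0.1945 0.8482; 0.8482 3.8557]
P' = Q + AᵀP(A−BK) = [11.4445 9.8482; 9.8482 12.8557]
tr(P') = 24.3002


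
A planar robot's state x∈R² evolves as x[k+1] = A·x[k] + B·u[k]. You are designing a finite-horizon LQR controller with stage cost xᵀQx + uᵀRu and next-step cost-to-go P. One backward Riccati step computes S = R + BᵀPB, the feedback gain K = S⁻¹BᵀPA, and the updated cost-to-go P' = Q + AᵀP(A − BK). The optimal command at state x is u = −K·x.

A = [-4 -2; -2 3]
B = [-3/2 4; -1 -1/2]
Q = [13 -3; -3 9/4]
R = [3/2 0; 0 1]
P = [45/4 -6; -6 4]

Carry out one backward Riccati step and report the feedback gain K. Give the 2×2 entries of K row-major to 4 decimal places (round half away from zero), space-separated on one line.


BᵀP = [-10.8750 5.0000; 48.0000 -26.0000]
S = R + BᵀPB = [3/2 0; 0 1] + [11.3125 -46.0000; -46.0000 205.0000] = [12.8125 -46.0000; -46.0000 206.0000]
BᵀPA = [33.5000 36.7500; -140.0000 -174.0000]
K = S⁻¹·BᵀPA = [0.8808 -0.8283; -0.4829 -1.0296]
A−BK = [-0.7471 0.8760; -1.3606 1.6569]
AᵀP(A−BK) = [2.8832 -2.3989; -2.3989 4.2861]
P' = Q + AᵀP(A−BK) = [15.8832 -5.3989; -5.3989 6.5361]
tr(P') = 22.4193

0.8808 -0.8283 -0.4829 -1.0296


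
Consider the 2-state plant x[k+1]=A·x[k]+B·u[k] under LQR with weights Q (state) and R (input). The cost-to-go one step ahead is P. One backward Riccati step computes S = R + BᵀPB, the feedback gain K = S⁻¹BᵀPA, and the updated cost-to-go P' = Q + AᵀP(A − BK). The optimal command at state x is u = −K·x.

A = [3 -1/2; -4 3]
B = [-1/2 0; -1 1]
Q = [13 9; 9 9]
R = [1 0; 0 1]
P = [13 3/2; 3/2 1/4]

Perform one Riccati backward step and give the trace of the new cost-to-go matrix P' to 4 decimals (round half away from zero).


41.1154

BᵀP = [-8.0000 -1.0000; 1.5000 0.2500]
S = R + BᵀPB = [1 0; 0 1] + [5.0000 -1.0000; -1.0000 0.2500] = [6.0000 -1.0000; -1.0000 1.2500]
BᵀPA = [-20.0000 1.0000; 3.5000 0.0000]
K = S⁻¹·BᵀPA = [-3.3077 0.1923; 0.1538 0.1538]
A−BK = [1.3462 -0.4038; -7.4615 3.0385]
AᵀP(A−BK) = [18.3077 -2.6923; -2.6923 0.8077]
P' = Q + AᵀP(A−BK) = [31.3077 6.3077; 6.3077 9.8077]
tr(P') = 41.1154


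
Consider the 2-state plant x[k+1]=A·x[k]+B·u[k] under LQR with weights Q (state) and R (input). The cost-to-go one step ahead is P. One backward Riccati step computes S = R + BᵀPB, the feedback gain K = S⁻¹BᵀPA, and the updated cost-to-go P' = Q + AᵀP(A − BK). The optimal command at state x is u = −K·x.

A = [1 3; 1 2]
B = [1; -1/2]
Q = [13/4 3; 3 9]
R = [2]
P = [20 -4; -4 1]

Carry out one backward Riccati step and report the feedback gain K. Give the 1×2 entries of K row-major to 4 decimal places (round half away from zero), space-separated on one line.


0.6667 2.1714

BᵀP = [22.0000 -4.5000]
S = R + BᵀPB = [2] + [24.2500] = [26.2500]
BᵀPA = [17.5000 57.0000]
K = S⁻¹·BᵀPA = [0.6667 2.1714]
A−BK = [0.3333 0.8286; 1.3333 3.0857]
AᵀP(A−BK) = [1.3333 4.0000; 4.0000 12.2286]
P' = Q + AᵀP(A−BK) = [4.5833 7.0000; 7.0000 21.2286]
tr(P') = 25.8119


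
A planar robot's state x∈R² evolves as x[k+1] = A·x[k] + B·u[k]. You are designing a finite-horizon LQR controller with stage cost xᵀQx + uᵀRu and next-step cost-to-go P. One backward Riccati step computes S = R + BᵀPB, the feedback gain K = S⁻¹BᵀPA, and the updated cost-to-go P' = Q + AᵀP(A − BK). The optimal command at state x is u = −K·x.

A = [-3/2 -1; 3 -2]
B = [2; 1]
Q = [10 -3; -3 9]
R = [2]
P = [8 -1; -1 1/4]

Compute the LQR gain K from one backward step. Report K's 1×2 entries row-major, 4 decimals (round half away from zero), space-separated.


BᵀP = [15.0000 -1.7500]
S = R + BᵀPB = [2] + [28.2500] = [30.2500]
BᵀPA = [-27.7500 -11.5000]
K = S⁻¹·BᵀPA = [-0.9174 -0.3802]
A−BK = [0.3347 -0.2397; 3.9174 -1.6198]
AᵀP(A−BK) = [3.7934 -0.0496; -0.0496 0.6281]
P' = Q + AᵀP(A−BK) = [13.7934 -3.0496; -3.0496 9.6281]
tr(P') = 23.4215

-0.9174 -0.3802


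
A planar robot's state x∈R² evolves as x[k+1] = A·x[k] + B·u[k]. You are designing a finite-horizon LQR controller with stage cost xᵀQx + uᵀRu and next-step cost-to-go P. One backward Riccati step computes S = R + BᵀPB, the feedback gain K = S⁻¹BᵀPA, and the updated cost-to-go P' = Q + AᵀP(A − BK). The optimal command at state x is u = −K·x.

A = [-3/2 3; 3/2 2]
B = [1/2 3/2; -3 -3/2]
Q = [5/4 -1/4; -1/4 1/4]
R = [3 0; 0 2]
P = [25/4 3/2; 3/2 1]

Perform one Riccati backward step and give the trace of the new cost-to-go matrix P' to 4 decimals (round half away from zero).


22.0155

BᵀP = [-1.3750 -2.2500; 7.1250 0.7500]
S = R + BᵀPB = [3 0; 0 2] + [6.0625 1.3125; 1.3125 9.5625] = [9.0625 1.3125; 1.3125 11.5625]
BᵀPA = [-1.3125 -8.6250; -9.5625 22.8750]
K = S⁻¹·BᵀPA = [-0.0255 -1.2589; -0.8241 2.1213]
A−BK = [-0.2511 0.4475; 0.1874 1.4051]
AᵀP(A−BK) = [1.6483 -4.2426; -4.2426 18.8672]
P' = Q + AᵀP(A−BK) = [2.8983 -4.4926; -4.4926 19.1172]
tr(P') = 22.0155


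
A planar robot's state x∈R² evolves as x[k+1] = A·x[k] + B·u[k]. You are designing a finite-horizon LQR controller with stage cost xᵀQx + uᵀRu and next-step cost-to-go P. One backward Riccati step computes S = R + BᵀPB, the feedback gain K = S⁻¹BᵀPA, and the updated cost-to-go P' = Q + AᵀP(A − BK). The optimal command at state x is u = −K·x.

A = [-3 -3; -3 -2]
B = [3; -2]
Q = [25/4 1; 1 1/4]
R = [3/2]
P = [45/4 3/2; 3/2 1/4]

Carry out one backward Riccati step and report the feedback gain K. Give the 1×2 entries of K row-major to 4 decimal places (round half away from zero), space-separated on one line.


-1.2157 -1.1691

BᵀP = [30.7500 4.0000]
S = R + BᵀPB = [3/2] + [84.2500] = [85.7500]
BᵀPA = [-104.2500 -100.2500]
K = S⁻¹·BᵀPA = [-1.2157 -1.1691]
A−BK = [0.6472 0.5073; -5.4315 -4.3382]
AᵀP(A−BK) = [3.7587 3.3717; 3.3717 3.0481]
P' = Q + AᵀP(A−BK) = [10.0087 4.3717; 4.3717 3.2981]
tr(P') = 13.3069


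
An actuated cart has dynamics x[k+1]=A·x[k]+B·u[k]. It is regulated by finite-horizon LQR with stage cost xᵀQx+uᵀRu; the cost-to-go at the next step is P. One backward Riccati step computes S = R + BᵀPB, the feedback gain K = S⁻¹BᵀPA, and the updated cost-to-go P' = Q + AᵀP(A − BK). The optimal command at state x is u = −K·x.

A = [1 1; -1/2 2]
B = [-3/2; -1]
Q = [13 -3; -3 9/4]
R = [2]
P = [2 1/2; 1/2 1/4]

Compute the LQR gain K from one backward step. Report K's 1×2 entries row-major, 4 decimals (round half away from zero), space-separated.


BᵀP = [-3.5000 -1.0000]
S = R + BᵀPB = [2] + [6.2500] = [8.2500]
BᵀPA = [-3.0000 -5.5000]
K = S⁻¹·BᵀPA = [-0.3636 -0.6667]
A−BK = [0.4545 0.0000; -0.8636 1.3333]
AᵀP(A−BK) = [0.4716 0.5000; 0.5000 1.3333]
P' = Q + AᵀP(A−BK) = [13.4716 -2.5000; -2.5000 3.5833]
tr(P') = 17.0549

-0.3636 -0.6667


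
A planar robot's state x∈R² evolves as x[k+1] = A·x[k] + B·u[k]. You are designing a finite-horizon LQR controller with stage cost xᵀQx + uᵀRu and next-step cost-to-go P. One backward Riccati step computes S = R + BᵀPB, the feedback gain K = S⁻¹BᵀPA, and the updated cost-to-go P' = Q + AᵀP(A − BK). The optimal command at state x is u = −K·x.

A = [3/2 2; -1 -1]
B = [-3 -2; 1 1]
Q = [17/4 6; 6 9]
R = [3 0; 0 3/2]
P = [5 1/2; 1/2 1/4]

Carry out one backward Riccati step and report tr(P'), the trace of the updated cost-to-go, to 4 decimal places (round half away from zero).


14.3238

BᵀP = [-14.5000 -1.2500; -9.5000 -0.7500]
S = R + BᵀPB = [3 0; 0 3/2] + [42.2500 27.7500; 27.7500 18.2500] = [45.2500 27.7500; 27.7500 19.7500]
BᵀPA = [-20.5000 -27.7500; -13.5000 -18.2500]
K = S⁻¹·BᵀPA = [-0.2447 -0.3367; -0.3397 -0.4510]
A−BK = [0.0865 0.0880; -0.4156 -0.2123]
AᵀP(A−BK) = [0.3974 0.5096; 0.5096 0.6764]
P' = Q + AᵀP(A−BK) = [4.6474 6.5096; 6.5096 9.6764]
tr(P') = 14.3238


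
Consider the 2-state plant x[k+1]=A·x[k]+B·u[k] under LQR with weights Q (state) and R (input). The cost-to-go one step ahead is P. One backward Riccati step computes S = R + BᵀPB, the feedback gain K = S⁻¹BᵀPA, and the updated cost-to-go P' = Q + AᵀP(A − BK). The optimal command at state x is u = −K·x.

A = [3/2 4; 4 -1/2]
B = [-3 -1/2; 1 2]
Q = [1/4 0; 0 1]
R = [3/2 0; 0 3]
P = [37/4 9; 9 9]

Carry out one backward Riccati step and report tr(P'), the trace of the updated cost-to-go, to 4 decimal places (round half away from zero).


16.4085

BᵀP = [-18.7500 -18.0000; 13.3750 13.5000]
S = R + BᵀPB = [3/2 0; 0 3] + [38.2500 -26.6250; -26.6250 20.3125] = [39.7500 -26.6250; -26.6250 23.3125]
BᵀPA = [-100.1250 -66.0000; 74.0625 46.7500]
K = S⁻¹·BᵀPA = [-1.6634 -1.3495; 1.2772 0.4641]
A−BK = [-2.8515 0.1834; 3.1089 -0.0786]
AᵀP(A−BK) = [11.6733 5.2574; 5.2574 3.4853]
P' = Q + AᵀP(A−BK) = [11.9233 5.2574; 5.2574 4.4853]
tr(P') = 16.4085


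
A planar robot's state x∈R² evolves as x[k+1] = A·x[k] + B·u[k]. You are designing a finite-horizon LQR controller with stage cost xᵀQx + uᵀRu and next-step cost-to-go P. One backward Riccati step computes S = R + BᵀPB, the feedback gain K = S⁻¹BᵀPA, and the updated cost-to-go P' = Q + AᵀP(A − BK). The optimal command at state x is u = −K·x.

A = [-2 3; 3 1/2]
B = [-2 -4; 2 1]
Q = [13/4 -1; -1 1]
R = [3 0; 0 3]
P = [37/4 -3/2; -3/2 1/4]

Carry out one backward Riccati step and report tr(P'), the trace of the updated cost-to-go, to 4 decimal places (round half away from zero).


6.2094

BᵀP = [-21.5000 3.5000; -38.5000 6.2500]
S = R + BᵀPB = [3 0; 0 3] + [50.0000 89.5000; 89.5000 160.2500] = [53.0000 89.5000; 89.5000 163.2500]
BᵀPA = [53.5000 -62.7500; 95.7500 -112.3750]
K = S⁻¹·BᵀPA = [0.2558 -0.2903; 0.4463 -0.5292]
A−BK = [0.2967 0.3026; 2.0421 1.6098]
AᵀP(A−BK) = [0.8329 -0.9223; -0.9223 1.1265]
P' = Q + AᵀP(A−BK) = [4.0829 -1.9223; -1.9223 2.1265]
tr(P') = 6.2094


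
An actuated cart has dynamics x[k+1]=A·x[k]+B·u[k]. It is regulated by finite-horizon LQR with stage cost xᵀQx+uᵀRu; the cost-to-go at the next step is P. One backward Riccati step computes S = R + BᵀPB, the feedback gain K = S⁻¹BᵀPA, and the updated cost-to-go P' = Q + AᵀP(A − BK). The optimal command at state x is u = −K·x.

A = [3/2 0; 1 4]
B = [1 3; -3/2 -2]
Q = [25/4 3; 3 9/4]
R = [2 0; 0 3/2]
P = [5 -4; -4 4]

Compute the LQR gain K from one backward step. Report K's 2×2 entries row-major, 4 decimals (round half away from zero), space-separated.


BᵀP = [11.0000 -10.0000; 23.0000 -20.0000]
S = R + BᵀPB = [2 0; 0 3/2] + [26.0000 53.0000; 53.0000 109.0000] = [28.0000 53.0000; 53.0000 110.5000]
BᵀPA = [6.5000 -40.0000; 14.5000 -80.0000]
K = S⁻¹·BᵀPA = [-0.1763 -0.6316; 0.2158 -0.4211]
A−BK = [1.0289 1.8947; 1.1671 2.2105]
AᵀP(A−BK) = [1.2671 2.2105; 2.2105 5.0526]
P' = Q + AᵀP(A−BK) = [7.5171 5.2105; 5.2105 7.3026]
tr(P') = 14.8197

-0.1763 -0.6316 0.2158 -0.4211


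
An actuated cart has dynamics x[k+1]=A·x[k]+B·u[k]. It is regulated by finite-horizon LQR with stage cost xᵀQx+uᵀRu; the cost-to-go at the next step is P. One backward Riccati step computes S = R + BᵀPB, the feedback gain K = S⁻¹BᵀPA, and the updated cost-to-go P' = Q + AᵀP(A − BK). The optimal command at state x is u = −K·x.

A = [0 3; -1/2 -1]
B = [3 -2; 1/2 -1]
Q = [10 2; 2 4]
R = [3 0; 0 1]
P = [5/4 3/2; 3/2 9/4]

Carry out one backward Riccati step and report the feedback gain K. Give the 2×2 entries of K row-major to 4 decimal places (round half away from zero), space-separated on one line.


BᵀP = [4.5000 5.6250; -4.0000 -5.2500]
S = R + BᵀPB = [3 0; 0 1] + [16.3125 -14.6250; -14.6250 13.2500] = [19.3125 -14.6250; -14.6250 14.2500]
BᵀPA = [-2.8125 7.8750; 2.6250 -6.7500]
K = S⁻¹·BᵀPA = [-0.0275 0.2202; 0.1560 -0.2477]
A−BK = [0.3945 1.8440; -0.3303 -1.3578]
AᵀP(A−BK) = [0.0757 0.1445; 0.1445 1.0940]
P' = Q + AᵀP(A−BK) = [10.0757 2.1445; 2.1445 5.0940]
tr(P') = 15.1697

-0.0275 0.2202 0.1560 -0.2477


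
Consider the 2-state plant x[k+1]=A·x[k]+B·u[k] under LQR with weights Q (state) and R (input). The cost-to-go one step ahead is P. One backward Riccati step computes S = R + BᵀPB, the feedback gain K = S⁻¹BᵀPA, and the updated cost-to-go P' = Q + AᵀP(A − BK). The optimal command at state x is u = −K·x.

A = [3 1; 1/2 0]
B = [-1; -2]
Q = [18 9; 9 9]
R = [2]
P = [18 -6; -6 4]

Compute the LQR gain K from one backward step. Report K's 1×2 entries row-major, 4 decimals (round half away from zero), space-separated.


-1.5833 -0.5000

BᵀP = [-6.0000 -2.0000]
S = R + BᵀPB = [2] + [10.0000] = [12.0000]
BᵀPA = [-19.0000 -6.0000]
K = S⁻¹·BᵀPA = [-1.5833 -0.5000]
A−BK = [1.4167 0.5000; -2.6667 -1.0000]
AᵀP(A−BK) = [114.9167 41.5000; 41.5000 15.0000]
P' = Q + AᵀP(A−BK) = [132.9167 50.5000; 50.5000 24.0000]
tr(P') = 156.9167


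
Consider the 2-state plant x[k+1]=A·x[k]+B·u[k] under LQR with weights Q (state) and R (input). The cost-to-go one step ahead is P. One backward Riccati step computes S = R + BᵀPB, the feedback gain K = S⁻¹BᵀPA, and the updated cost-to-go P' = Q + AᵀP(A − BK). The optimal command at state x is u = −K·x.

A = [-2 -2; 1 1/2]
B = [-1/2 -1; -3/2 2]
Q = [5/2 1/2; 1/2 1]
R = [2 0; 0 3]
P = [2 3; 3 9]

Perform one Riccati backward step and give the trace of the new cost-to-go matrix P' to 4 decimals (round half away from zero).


9.0470

BᵀP = [-5.5000 -15.0000; 4.0000 15.0000]
S = R + BᵀPB = [2 0; 0 3] + [25.2500 -24.5000; -24.5000 26.0000] = [27.2500 -24.5000; -24.5000 29.0000]
BᵀPA = [-4.0000 3.5000; 7.0000 -0.5000]
K = S⁻¹·BᵀPA = [0.2921 0.4697; 0.4882 0.3796]
A−BK = [-1.3658 -1.3855; 0.4618 0.4454]
AᵀP(A−BK) = [2.7513 2.7217; 2.7217 2.7957]
P' = Q + AᵀP(A−BK) = [5.2513 3.2217; 3.2217 3.7957]
tr(P') = 9.0470


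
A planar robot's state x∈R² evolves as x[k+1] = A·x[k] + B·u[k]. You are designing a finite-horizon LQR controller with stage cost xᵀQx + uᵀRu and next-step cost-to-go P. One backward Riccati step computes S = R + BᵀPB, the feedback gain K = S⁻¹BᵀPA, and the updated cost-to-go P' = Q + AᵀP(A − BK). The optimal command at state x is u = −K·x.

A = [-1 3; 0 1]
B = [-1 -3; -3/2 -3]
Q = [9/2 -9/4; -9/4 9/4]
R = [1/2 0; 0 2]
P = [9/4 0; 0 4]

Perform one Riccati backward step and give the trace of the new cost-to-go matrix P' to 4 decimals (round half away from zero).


BᵀP = [-2.2500 -6.0000; -6.7500 -12.0000]
S = R + BᵀPB = [1/2 0; 0 2] + [11.2500 24.7500; 24.7500 56.2500] = [11.7500 24.7500; 24.7500 58.2500]
BᵀPA = [2.2500 -12.7500; 6.7500 -32.2500]
K = S⁻¹·BᵀPA = [-0.5009 0.7722; 0.3287 -0.8817]
A−BK = [-0.5148 1.1270; 0.2348 -0.4870]
AᵀP(A−BK) = [1.1583 -2.5357; -2.5357 5.6591]
P' = Q + AᵀP(A−BK) = [5.6583 -4.7857; -4.7857 7.9091]
tr(P') = 13.5674

13.5674


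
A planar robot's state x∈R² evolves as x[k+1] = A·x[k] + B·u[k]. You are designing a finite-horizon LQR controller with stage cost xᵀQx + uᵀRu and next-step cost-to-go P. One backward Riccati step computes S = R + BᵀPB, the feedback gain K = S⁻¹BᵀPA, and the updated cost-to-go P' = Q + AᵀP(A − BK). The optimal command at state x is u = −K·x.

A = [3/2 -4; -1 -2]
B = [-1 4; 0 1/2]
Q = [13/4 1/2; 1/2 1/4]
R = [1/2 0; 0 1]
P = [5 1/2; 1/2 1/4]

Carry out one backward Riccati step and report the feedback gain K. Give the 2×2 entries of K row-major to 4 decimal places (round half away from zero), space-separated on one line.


BᵀP = [-5.0000 -0.5000; 20.2500 2.1250]
S = R + BᵀPB = [1/2 0; 0 1] + [5.0000 -20.2500; -20.2500 82.0625] = [5.5000 -20.2500; -20.2500 83.0625]
BᵀPA = [-7.0000 21.0000; 28.2500 -85.2500]
K = S⁻¹·BᵀPA = [-0.2004 0.3848; 0.2912 -0.9325]
A−BK = [0.1346 0.1149; -1.1456 -1.5337]
AᵀP(A−BK) = [0.3694 0.0374; 0.0374 1.4215]
P' = Q + AᵀP(A−BK) = [3.6194 0.5374; 0.5374 1.6715]
tr(P') = 5.2909

-0.2004 0.3848 0.2912 -0.9325


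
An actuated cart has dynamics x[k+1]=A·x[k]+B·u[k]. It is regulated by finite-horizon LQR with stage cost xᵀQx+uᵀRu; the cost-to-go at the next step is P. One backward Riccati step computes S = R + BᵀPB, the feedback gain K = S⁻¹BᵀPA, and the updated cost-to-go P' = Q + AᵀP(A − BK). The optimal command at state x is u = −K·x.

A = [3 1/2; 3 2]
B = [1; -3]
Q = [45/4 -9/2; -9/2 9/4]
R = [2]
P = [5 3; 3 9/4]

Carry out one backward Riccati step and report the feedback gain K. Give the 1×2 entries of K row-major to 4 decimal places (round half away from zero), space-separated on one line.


BᵀP = [-4.0000 -3.7500]
S = R + BᵀPB = [2] + [7.2500] = [9.2500]
BᵀPA = [-23.2500 -9.5000]
K = S⁻¹·BᵀPA = [-2.5135 -1.0270]
A−BK = [5.5135 1.5270; -4.5405 -1.0811]
AᵀP(A−BK) = [60.8108 19.6216; 19.6216 6.4932]
P' = Q + AᵀP(A−BK) = [72.0608 15.1216; 15.1216 8.7432]
tr(P') = 80.8041

-2.5135 -1.0270


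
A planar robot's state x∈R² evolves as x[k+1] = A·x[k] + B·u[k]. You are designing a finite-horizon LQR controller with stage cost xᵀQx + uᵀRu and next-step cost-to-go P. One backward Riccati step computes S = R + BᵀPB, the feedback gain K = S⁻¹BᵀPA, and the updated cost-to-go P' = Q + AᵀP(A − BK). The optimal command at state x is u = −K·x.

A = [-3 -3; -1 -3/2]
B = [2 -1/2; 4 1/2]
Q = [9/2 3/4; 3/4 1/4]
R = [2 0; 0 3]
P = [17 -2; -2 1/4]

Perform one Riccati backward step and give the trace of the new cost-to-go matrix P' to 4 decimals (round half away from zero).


17.7196

BᵀP = [26.0000 -3.0000; -9.5000 1.1250]
S = R + BᵀPB = [2 0; 0 3] + [40.0000 -14.5000; -14.5000 5.3125] = [42.0000 -14.5000; -14.5000 8.3125]
BᵀPA = [-75.0000 -73.5000; 27.3750 26.8125]
K = S⁻¹·BᵀPA = [-1.6310 -1.5999; 0.4482 0.4347]
A−BK = [0.4860 0.4172; 5.2997 4.6823]
AᵀP(A−BK) = [6.6571 6.4806; 6.4806 6.3126]
P' = Q + AᵀP(A−BK) = [11.1571 7.2306; 7.2306 6.5626]
tr(P') = 17.7196


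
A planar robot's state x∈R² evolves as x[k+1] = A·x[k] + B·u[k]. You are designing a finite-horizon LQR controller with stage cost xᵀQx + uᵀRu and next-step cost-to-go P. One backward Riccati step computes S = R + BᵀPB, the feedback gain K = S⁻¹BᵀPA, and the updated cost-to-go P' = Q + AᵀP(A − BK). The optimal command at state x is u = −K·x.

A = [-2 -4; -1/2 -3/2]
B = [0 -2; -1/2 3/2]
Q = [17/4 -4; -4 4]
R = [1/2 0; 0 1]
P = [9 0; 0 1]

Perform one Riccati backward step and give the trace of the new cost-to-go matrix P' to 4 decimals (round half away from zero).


28.0855

BᵀP = [0.0000 -0.5000; -18.0000 1.5000]
S = R + BᵀPB = [1/2 0; 0 1] + [0.2500 -0.7500; -0.7500 38.2500] = [0.7500 -0.7500; -0.7500 39.2500]
BᵀPA = [0.2500 0.7500; 35.2500 69.7500]
K = S⁻¹·BᵀPA = [1.2554 2.8312; 0.9221 1.8312]
A−BK = [-0.1558 -0.3377; -1.2554 -2.8312]
AᵀP(A−BK) = [3.4329 7.4935; 7.4935 16.4026]
P' = Q + AᵀP(A−BK) = [7.6829 3.4935; 3.4935 20.4026]
tr(P') = 28.0855


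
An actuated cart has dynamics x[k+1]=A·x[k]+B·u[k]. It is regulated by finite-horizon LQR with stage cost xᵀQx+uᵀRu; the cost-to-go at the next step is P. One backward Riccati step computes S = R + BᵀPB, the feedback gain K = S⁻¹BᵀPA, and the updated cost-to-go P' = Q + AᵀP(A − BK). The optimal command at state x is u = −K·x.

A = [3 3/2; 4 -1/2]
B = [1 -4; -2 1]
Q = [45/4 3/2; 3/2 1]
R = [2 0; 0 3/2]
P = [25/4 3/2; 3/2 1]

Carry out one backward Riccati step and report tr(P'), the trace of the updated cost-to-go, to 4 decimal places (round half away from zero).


22.3926

BᵀP = [3.2500 -0.5000; -23.5000 -5.0000]
S = R + BᵀPB = [2 0; 0 3/2] + [4.2500 -13.5000; -13.5000 89.0000] = [6.2500 -13.5000; -13.5000 90.5000]
BᵀPA = [7.7500 5.1250; -90.5000 -32.7500]
K = S⁻¹·BᵀPA = [-1.3574 0.0566; -1.2025 -0.3534]
A−BK = [-0.4526 0.0297; 2.4878 -0.0334]
AᵀP(A−BK) = [9.9452 0.4503; 0.4503 0.1974]
P' = Q + AᵀP(A−BK) = [21.1952 1.9503; 1.9503 1.1974]
tr(P') = 22.3926


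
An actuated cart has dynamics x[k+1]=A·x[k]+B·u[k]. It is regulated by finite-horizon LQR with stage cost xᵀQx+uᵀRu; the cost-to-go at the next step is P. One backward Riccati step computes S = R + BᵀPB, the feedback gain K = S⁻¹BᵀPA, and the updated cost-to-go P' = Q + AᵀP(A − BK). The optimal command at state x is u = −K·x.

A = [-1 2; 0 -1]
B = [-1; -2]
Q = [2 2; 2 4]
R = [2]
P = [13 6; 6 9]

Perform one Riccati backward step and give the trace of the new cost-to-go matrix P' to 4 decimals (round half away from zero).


38.6533

BᵀP = [-25.0000 -24.0000]
S = R + BᵀPB = [2] + [73.0000] = [75.0000]
BᵀPA = [25.0000 -26.0000]
K = S⁻¹·BᵀPA = [0.3333 -0.3467]
A−BK = [-0.6667 1.6533; 0.6667 -1.6933]
AᵀP(A−BK) = [4.6667 -11.3333; -11.3333 27.9867]
P' = Q + AᵀP(A−BK) = [6.6667 -9.3333; -9.3333 31.9867]
tr(P') = 38.6533


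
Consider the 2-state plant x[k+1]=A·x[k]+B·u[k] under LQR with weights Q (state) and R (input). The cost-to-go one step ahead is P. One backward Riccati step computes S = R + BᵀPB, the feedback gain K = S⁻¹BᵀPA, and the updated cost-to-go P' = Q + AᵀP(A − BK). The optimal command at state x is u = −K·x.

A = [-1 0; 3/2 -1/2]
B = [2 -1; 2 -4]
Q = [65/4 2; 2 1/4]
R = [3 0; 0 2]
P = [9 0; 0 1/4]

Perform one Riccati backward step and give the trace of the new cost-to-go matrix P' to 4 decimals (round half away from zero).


BᵀP = [18.0000 0.5000; -9.0000 -1.0000]
S = R + BᵀPB = [3 0; 0 2] + [37.0000 -20.0000; -20.0000 13.0000] = [40.0000 -20.0000; -20.0000 15.0000]
BᵀPA = [-17.2500 -0.2500; 7.5000 0.5000]
K = S⁻¹·BᵀPA = [-0.5438 0.0313; -0.2250 0.0750]
A−BK = [-0.1375 0.0125; 1.6875 -0.2625]
AᵀP(A−BK) = [1.8703 -0.2109; -0.2109 0.0328]
P' = Q + AᵀP(A−BK) = [18.1203 1.7891; 1.7891 0.2828]
tr(P') = 18.4031

18.4031


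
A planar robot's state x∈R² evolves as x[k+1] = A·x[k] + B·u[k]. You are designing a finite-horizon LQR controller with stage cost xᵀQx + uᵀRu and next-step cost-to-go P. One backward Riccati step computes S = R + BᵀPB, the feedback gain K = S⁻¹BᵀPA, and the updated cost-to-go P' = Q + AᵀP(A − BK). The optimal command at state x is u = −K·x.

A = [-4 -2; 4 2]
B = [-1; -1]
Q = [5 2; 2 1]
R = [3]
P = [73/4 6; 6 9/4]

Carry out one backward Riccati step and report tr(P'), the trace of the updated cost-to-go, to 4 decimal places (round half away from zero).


31.7746

BᵀP = [-24.2500 -8.2500]
S = R + BᵀPB = [3] + [32.5000] = [35.5000]
BᵀPA = [64.0000 32.0000]
K = S⁻¹·BᵀPA = [1.8028 0.9014]
A−BK = [-2.1972 -1.0986; 5.8028 2.9014]
AᵀP(A−BK) = [20.6197 10.3099; 10.3099 5.1549]
P' = Q + AᵀP(A−BK) = [25.6197 12.3099; 12.3099 6.1549]
tr(P') = 31.7746


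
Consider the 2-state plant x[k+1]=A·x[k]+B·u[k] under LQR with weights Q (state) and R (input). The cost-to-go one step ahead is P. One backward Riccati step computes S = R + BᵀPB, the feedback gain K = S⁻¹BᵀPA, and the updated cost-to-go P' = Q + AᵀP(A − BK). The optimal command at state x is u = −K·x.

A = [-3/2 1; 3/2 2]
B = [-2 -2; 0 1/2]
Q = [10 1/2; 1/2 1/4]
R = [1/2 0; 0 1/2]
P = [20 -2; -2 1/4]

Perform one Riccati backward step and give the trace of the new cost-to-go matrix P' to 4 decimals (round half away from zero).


10.7549

BᵀP = [-40.0000 4.0000; -41.0000 4.1250]
S = R + BᵀPB = [1/2 0; 0 1/2] + [80.0000 82.0000; 82.0000 84.0625] = [80.5000 82.0000; 82.0000 84.5625]
BᵀPA = [66.0000 -32.0000; 67.6875 -32.7500]
K = S⁻¹·BᵀPA = [0.3692 -0.2462; 0.4424 -0.1486]
A−BK = [0.1233 0.2105; 1.2788 2.0743]
AᵀP(A−BK) = [0.2482 0.0540; 0.0540 0.2567]
P' = Q + AᵀP(A−BK) = [10.2482 0.5540; 0.5540 0.5067]
tr(P') = 10.7549


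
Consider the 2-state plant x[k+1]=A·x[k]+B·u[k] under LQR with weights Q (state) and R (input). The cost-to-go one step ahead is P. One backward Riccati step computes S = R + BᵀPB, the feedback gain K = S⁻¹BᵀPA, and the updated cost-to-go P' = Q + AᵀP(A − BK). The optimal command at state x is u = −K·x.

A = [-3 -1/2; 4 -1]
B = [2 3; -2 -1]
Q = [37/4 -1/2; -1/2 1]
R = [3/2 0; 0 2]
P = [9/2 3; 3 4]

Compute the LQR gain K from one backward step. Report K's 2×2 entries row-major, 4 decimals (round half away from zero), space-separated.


BᵀP = [3.0000 -2.0000; 10.5000 5.0000]
S = R + BᵀPB = [3/2 0; 0 2] + [10.0000 11.0000; 11.0000 26.5000] = [11.5000 11.0000; 11.0000 28.5000]
BᵀPA = [-17.0000 0.5000; -11.5000 -10.2500]
K = S⁻¹·BᵀPA = [-1.7316 0.6143; 0.2648 -0.5967]
A−BK = [-0.3313 0.0617; 0.8017 -0.3682]
AᵀP(A−BK) = [6.1088 -2.6699; -2.6699 1.7013]
P' = Q + AᵀP(A−BK) = [15.3588 -3.1699; -3.1699 2.7013]
tr(P') = 18.0602

-1.7316 0.6143 0.2648 -0.5967


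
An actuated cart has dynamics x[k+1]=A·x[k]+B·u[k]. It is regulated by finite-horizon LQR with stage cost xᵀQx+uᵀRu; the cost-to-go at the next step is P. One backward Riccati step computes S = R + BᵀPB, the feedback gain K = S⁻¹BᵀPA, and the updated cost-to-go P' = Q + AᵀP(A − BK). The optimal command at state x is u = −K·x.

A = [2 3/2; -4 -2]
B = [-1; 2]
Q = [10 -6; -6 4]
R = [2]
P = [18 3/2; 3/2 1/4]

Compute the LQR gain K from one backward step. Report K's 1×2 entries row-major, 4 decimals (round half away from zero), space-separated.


-1.7333 -1.3667

BᵀP = [-15.0000 -1.0000]
S = R + BᵀPB = [2] + [13.0000] = [15.0000]
BᵀPA = [-26.0000 -20.5000]
K = S⁻¹·BᵀPA = [-1.7333 -1.3667]
A−BK = [0.2667 0.1333; -0.5333 0.7333]
AᵀP(A−BK) = [6.9333 5.4667; 5.4667 4.4833]
P' = Q + AᵀP(A−BK) = [16.9333 -0.5333; -0.5333 8.4833]
tr(P') = 25.4167


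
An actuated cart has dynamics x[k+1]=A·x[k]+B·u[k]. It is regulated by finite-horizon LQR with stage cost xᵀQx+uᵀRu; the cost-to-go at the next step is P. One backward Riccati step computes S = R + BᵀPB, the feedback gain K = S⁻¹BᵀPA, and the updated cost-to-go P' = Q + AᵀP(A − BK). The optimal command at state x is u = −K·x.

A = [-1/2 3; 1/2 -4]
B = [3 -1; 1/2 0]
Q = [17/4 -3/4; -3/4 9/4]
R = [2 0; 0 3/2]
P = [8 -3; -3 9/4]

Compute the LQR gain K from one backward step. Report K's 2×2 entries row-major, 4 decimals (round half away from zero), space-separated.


BᵀP = [22.5000 -7.8750; -8.0000 3.0000]
S = R + BᵀPB = [2 0; 0 3/2] + [63.5625 -22.5000; -22.5000 8.0000] = [65.5625 -22.5000; -22.5000 9.5000]
BᵀPA = [-15.1875 99.0000; 5.5000 -36.0000]
K = S⁻¹·BᵀPA = [-0.1761 1.1193; 0.1619 -1.1386]
A−BK = [0.1902 -1.4964; 0.5880 -4.5596]
AᵀP(A−BK) = [0.4977 -3.7389; -3.7389 28.2037]
P' = Q + AᵀP(A−BK) = [4.7477 -4.4889; -4.4889 30.4537]
tr(P') = 35.2014

-0.1761 1.1193 0.1619 -1.1386


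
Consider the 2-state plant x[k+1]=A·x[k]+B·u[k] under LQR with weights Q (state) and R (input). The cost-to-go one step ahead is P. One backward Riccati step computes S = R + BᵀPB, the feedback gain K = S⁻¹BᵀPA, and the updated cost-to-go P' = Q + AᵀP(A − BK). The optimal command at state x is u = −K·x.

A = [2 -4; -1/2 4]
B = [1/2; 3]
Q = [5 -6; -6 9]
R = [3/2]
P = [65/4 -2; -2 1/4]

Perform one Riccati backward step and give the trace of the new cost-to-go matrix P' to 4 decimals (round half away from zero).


350.7091

BᵀP = [2.1250 -0.2500]
S = R + BᵀPB = [3/2] + [0.3125] = [1.8125]
BᵀPA = [4.3750 -9.5000]
K = S⁻¹·BᵀPA = [2.4138 -5.2414]
A−BK = [0.7931 -1.3793; -7.7414 19.7241]
AᵀP(A−BK) = [58.5022 -127.5690; -127.5690 278.2069]
P' = Q + AᵀP(A−BK) = [63.5022 -133.5690; -133.5690 287.2069]
tr(P') = 350.7091


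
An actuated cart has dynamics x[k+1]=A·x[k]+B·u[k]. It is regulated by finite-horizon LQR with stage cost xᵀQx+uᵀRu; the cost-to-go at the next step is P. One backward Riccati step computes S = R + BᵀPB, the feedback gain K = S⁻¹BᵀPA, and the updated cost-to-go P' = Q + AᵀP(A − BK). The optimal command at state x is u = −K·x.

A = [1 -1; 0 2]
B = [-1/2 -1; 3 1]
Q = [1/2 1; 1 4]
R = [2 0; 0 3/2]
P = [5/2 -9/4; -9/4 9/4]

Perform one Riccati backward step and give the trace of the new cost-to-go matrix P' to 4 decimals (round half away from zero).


BᵀP = [-8.0000 7.8750; -4.7500 4.5000]
S = R + BᵀPB = [2 0; 0 3/2] + [27.6250 15.8750; 15.8750 9.2500] = [29.6250 15.8750; 15.8750 10.7500]
BᵀPA = [-8.0000 23.7500; -4.7500 13.7500]
K = S⁻¹·BᵀPA = [-0.1594 0.5573; -0.2064 0.4561]
A−BK = [0.7138 -0.2652; 0.6847 -0.1279]
AᵀP(A−BK) = [0.2441 -0.3753; -0.3753 0.9932]
P' = Q + AᵀP(A−BK) = [0.7441 0.6247; 0.6247 4.9932]
tr(P') = 5.7372

5.7372


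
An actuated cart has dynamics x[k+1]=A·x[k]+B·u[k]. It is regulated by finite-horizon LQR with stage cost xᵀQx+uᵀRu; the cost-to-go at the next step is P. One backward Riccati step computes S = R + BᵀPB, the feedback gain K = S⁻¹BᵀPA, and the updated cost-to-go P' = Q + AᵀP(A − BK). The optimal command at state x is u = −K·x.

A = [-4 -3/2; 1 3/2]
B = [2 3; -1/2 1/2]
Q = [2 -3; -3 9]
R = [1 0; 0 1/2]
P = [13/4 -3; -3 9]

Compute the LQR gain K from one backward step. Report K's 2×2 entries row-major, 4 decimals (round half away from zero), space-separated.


-1.7128 -1.7458 -0.2341 0.5917

BᵀP = [8.0000 -10.5000; 8.2500 -4.5000]
S = R + BᵀPB = [1 0; 0 1/2] + [21.2500 18.7500; 18.7500 22.5000] = [22.2500 18.7500; 18.7500 23.0000]
BᵀPA = [-42.5000 -27.7500; -37.5000 -19.1250]
K = S⁻¹·BᵀPA = [-1.7128 -1.7458; -0.2341 0.5917]
A−BK = [0.1280 0.2165; 0.2606 0.3313]
AᵀP(A−BK) = [3.4257 3.4916; 3.4916 3.9325]
P' = Q + AᵀP(A−BK) = [5.4257 0.4916; 0.4916 12.9325]
tr(P') = 18.3581


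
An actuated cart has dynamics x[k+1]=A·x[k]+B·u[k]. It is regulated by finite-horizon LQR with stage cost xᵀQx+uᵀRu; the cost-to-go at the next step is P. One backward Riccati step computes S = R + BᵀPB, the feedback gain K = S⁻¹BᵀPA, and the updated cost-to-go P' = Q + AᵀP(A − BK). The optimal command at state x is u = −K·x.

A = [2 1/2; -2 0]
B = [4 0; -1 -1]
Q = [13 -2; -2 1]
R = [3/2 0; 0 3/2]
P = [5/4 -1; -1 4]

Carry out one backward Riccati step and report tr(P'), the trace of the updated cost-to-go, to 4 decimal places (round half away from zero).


BᵀP = [6.0000 -8.0000; 1.0000 -4.0000]
S = R + BᵀPB = [3/2 0; 0 3/2] + [32.0000 8.0000; 8.0000 4.0000] = [33.5000 8.0000; 8.0000 5.5000]
BᵀPA = [28.0000 3.0000; 10.0000 0.5000]
K = S⁻¹·BᵀPA = [0.6154 0.1040; 0.9231 -0.0603]
A−BK = [-0.4615 0.0842; -0.4615 0.0437]
AᵀP(A−BK) = [2.5385 -0.0577; -0.0577 0.0308]
P' = Q + AᵀP(A−BK) = [15.5385 -2.0577; -2.0577 1.0308]
tr(P') = 16.5693

16.5693


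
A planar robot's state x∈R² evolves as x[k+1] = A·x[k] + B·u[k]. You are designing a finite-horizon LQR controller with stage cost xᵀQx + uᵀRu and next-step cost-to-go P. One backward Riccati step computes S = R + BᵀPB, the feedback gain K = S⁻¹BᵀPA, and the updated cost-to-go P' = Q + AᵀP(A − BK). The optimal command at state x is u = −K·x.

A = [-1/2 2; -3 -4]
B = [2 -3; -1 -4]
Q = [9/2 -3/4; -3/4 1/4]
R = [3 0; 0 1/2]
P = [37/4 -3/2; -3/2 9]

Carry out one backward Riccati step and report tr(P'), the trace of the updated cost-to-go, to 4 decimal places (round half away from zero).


15.5844

BᵀP = [20.0000 -12.0000; -21.7500 -31.5000]
S = R + BᵀPB = [3 0; 0 1/2] + [52.0000 -12.0000; -12.0000 191.2500] = [55.0000 -12.0000; -12.0000 191.7500]
BᵀPA = [26.0000 88.0000; 105.3750 82.5000]
K = S⁻¹·BᵀPA = [0.6008 1.7173; 0.5871 0.5377]
A−BK = [0.0598 0.1785; -0.0506 -0.1318]
AᵀP(A−BK) = [1.3205 3.4374; 3.4374 9.5139]
P' = Q + AᵀP(A−BK) = [5.8205 2.6874; 2.6874 9.7639]
tr(P') = 15.5844


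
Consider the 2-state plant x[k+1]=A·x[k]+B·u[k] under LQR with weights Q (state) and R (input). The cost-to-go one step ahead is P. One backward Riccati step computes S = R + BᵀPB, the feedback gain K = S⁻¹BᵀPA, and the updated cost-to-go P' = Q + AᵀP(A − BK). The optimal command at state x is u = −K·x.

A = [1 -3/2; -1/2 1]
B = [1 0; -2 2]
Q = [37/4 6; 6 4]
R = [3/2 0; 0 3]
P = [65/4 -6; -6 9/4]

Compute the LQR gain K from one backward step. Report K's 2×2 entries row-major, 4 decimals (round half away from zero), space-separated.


0.6116 -0.9643 -0.1172 0.1875

BᵀP = [28.2500 -10.5000; -12.0000 4.5000]
S = R + BᵀPB = [3/2 0; 0 3] + [49.2500 -21.0000; -21.0000 9.0000] = [50.7500 -21.0000; -21.0000 12.0000]
BᵀPA = [33.5000 -52.8750; -14.2500 22.5000]
K = S⁻¹·BᵀPA = [0.6116 -0.9643; -0.1172 0.1875]
A−BK = [0.3884 -0.5357; 0.9576 -1.3036]
AᵀP(A−BK) = [0.6537 -1.0246; -1.0246 1.6071]
P' = Q + AᵀP(A−BK) = [9.9037 4.9754; 4.9754 5.6071]
tr(P') = 15.5109


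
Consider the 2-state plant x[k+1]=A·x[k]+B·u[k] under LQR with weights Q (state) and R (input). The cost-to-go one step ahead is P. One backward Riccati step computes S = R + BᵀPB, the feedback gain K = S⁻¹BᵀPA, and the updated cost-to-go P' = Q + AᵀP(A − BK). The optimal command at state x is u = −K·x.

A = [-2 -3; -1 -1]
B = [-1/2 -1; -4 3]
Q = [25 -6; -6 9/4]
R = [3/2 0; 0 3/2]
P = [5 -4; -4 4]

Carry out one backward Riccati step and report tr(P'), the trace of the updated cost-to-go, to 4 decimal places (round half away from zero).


BᵀP = [13.5000 -14.0000; -17.0000 16.0000]
S = R + BᵀPB = [3/2 0; 0 3/2] + [49.2500 -55.5000; -55.5000 65.0000] = [50.7500 -55.5000; -55.5000 66.5000]
BᵀPA = [-13.0000 -26.5000; 18.0000 35.0000]
K = S⁻¹·BᵀPA = [0.4565 0.6118; 0.6517 1.0369]
A−BK = [-1.1201 -1.6572; -1.1290 -1.6636]
AᵀP(A−BK) = [2.2045 3.2889; 3.2889 4.9207]
P' = Q + AᵀP(A−BK) = [27.2045 -2.7111; -2.7111 7.1707]
tr(P') = 34.3752

34.3752


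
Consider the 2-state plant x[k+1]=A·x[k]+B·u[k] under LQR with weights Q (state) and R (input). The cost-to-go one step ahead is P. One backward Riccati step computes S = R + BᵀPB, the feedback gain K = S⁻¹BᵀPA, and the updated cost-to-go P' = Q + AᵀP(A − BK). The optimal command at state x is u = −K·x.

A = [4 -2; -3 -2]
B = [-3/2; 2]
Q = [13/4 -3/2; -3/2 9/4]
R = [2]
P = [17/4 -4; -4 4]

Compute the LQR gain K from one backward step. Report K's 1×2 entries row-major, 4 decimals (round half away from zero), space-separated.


BᵀP = [-14.3750 14.0000]
S = R + BᵀPB = [2] + [49.5625] = [51.5625]
BᵀPA = [-99.5000 0.7500]
K = S⁻¹·BᵀPA = [-1.9297 0.0145]
A−BK = [1.1055 -1.9782; 0.8594 -2.0291]
AᵀP(A−BK) = [7.9952 -0.5527; -0.5527 0.9891]
P' = Q + AᵀP(A−BK) = [11.2452 -2.0527; -2.0527 3.2391]
tr(P') = 14.4842

-1.9297 0.0145


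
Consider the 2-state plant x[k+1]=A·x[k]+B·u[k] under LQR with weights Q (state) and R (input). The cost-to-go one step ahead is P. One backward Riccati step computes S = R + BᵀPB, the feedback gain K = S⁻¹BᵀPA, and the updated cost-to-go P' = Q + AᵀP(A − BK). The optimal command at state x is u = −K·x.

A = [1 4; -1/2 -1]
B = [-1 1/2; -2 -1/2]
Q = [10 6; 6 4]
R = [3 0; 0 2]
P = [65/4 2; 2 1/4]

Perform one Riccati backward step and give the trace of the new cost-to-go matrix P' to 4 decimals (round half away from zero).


37.6719

BᵀP = [-20.2500 -2.5000; 7.1250 0.8750]
S = R + BᵀPB = [3 0; 0 2] + [25.2500 -8.8750; -8.8750 3.1250] = [28.2500 -8.8750; -8.8750 5.1250]
BᵀPA = [-19.0000 -78.5000; 6.6875 27.6250]
K = S⁻¹·BᵀPA = [-0.5760 -2.3804; 0.3075 1.2682]
A−BK = [0.2703 0.9856; -1.4982 -5.1266]
AᵀP(A−BK) = [1.3128 5.4174; 5.4174 22.3591]
P' = Q + AᵀP(A−BK) = [11.3128 11.4174; 11.4174 26.3591]
tr(P') = 37.6719


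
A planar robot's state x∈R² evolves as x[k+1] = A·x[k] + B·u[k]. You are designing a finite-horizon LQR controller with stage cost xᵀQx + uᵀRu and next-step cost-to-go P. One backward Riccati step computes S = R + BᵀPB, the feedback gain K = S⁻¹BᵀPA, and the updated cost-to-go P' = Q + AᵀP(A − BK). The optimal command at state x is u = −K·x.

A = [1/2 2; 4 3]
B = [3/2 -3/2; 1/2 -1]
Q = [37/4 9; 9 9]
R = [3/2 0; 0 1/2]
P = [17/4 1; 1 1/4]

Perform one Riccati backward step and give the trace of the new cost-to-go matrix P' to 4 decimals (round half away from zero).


BᵀP = [6.8750 1.6250; -7.3750 -1.7500]
S = R + BᵀPB = [3/2 0; 0 1/2] + [11.1250 -11.9375; -11.9375 12.8125] = [12.6250 -11.9375; -11.9375 13.3125]
BᵀPA = [9.9375 18.6250; -10.6875 -20.0000]
K = S⁻¹·BᵀPA = [0.1843 0.3597; -0.6376 -1.1798]
A−BK = [-0.7328 -0.3092; 3.2703 1.6403]
AᵀP(A−BK) = [0.4172 0.5664; 0.5664 0.9546]
P' = Q + AᵀP(A−BK) = [9.6672 9.5664; 9.5664 9.9546]
tr(P') = 19.6218

19.6218


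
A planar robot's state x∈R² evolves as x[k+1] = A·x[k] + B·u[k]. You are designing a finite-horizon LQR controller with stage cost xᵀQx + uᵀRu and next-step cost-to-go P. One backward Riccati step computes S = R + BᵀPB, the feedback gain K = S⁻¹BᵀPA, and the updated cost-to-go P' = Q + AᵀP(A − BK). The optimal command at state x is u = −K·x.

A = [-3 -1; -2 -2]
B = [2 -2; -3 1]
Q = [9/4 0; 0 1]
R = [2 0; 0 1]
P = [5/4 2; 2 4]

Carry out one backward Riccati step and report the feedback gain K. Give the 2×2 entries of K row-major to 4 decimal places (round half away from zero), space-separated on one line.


1.4730 1.0676 1.4865 0.7838

BᵀP = [-3.5000 -8.0000; -0.5000 0.0000]
S = R + BᵀPB = [2 0; 0 1] + [17.0000 -1.0000; -1.0000 1.0000] = [19.0000 -1.0000; -1.0000 2.0000]
BᵀPA = [26.5000 19.5000; 1.5000 0.5000]
K = S⁻¹·BᵀPA = [1.4730 1.0676; 1.4865 0.7838]
A−BK = [-2.9730 -1.5676; 0.9324 0.4189]
AᵀP(A−BK) = [9.9865 6.2838; 6.2838 4.0405]
P' = Q + AᵀP(A−BK) = [12.2365 6.2838; 6.2838 5.0405]
tr(P') = 17.2770


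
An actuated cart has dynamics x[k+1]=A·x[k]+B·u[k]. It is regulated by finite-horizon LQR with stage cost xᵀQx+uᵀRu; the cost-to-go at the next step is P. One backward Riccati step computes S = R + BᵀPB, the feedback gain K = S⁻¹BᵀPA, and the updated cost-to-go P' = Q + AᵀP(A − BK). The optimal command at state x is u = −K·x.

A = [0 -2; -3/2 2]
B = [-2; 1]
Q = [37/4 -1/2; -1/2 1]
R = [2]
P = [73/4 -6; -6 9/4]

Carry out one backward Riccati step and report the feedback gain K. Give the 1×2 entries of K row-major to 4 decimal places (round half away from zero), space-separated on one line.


-0.2111 1.1210

BᵀP = [-42.5000 14.2500]
S = R + BᵀPB = [2] + [99.2500] = [101.2500]
BᵀPA = [-21.3750 113.5000]
K = S⁻¹·BᵀPA = [-0.2111 1.1210]
A−BK = [-0.4222 0.2420; -1.2889 0.8790]
AᵀP(A−BK) = [0.5500 -0.7889; -0.7889 2.7679]
P' = Q + AᵀP(A−BK) = [9.8000 -1.2889; -1.2889 3.7679]
tr(P') = 13.5679


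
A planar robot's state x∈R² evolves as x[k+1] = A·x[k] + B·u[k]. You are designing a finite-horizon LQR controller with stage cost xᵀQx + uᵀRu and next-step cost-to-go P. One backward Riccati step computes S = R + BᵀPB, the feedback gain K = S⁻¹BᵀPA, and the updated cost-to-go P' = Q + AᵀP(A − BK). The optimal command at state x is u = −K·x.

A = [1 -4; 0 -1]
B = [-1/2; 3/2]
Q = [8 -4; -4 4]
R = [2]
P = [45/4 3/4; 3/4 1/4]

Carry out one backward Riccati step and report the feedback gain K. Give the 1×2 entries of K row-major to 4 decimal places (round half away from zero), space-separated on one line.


-1.0588 4.2353

BᵀP = [-4.5000 0.0000]
S = R + BᵀPB = [2] + [2.2500] = [4.2500]
BᵀPA = [-4.5000 18.0000]
K = S⁻¹·BᵀPA = [-1.0588 4.2353]
A−BK = [0.4706 -1.8824; 1.5882 -7.3529]
AᵀP(A−BK) = [6.4853 -26.6912; -26.6912 110.0147]
P' = Q + AᵀP(A−BK) = [14.4853 -30.6912; -30.6912 114.0147]
tr(P') = 128.5000
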